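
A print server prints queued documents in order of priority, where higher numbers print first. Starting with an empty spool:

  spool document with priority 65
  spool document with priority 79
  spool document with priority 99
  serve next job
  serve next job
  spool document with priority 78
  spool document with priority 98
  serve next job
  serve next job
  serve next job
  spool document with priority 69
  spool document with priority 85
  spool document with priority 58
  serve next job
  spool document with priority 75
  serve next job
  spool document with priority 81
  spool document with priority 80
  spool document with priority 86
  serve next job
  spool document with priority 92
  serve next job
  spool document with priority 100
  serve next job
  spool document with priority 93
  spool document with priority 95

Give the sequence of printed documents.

insert 65 → {65}
insert 79 → {79, 65}
insert 99 → {99, 79, 65}
serve next job → 99; now {79, 65}
serve next job → 79; now {65}
insert 78 → {78, 65}
insert 98 → {98, 78, 65}
serve next job → 98; now {78, 65}
serve next job → 78; now {65}
serve next job → 65; now {}
insert 69 → {69}
insert 85 → {85, 69}
insert 58 → {85, 69, 58}
serve next job → 85; now {69, 58}
insert 75 → {75, 69, 58}
serve next job → 75; now {69, 58}
insert 81 → {81, 69, 58}
insert 80 → {81, 80, 69, 58}
insert 86 → {86, 81, 80, 69, 58}
serve next job → 86; now {81, 80, 69, 58}
insert 92 → {92, 81, 80, 69, 58}
serve next job → 92; now {81, 80, 69, 58}
insert 100 → {100, 81, 80, 69, 58}
serve next job → 100; now {81, 80, 69, 58}
insert 93 → {93, 81, 80, 69, 58}
insert 95 → {95, 93, 81, 80, 69, 58}

[99, 79, 98, 78, 65, 85, 75, 86, 92, 100]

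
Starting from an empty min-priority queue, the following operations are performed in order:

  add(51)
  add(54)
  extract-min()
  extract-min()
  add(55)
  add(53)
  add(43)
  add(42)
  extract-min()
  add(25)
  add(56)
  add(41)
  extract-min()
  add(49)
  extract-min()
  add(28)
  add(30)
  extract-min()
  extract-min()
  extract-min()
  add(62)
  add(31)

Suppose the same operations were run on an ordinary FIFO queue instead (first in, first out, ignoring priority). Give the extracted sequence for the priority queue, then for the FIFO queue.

priority queue: 51 → 54 → 42 → 25 → 41 → 28 → 30 → 43; FIFO queue: 51, 54, 55, 53, 43, 42, 25, 56

insert 51 → {51}
insert 54 → {51, 54}
extract-min → 51; now {54}
extract-min → 54; now {}
insert 55 → {55}
insert 53 → {53, 55}
insert 43 → {43, 53, 55}
insert 42 → {42, 43, 53, 55}
extract-min → 42; now {43, 53, 55}
insert 25 → {25, 43, 53, 55}
insert 56 → {25, 43, 53, 55, 56}
insert 41 → {25, 41, 43, 53, 55, 56}
extract-min → 25; now {41, 43, 53, 55, 56}
insert 49 → {41, 43, 49, 53, 55, 56}
extract-min → 41; now {43, 49, 53, 55, 56}
insert 28 → {28, 43, 49, 53, 55, 56}
insert 30 → {28, 30, 43, 49, 53, 55, 56}
extract-min → 28; now {30, 43, 49, 53, 55, 56}
extract-min → 30; now {43, 49, 53, 55, 56}
extract-min → 43; now {49, 53, 55, 56}
insert 62 → {49, 53, 55, 56, 62}
insert 31 → {31, 49, 53, 55, 56, 62}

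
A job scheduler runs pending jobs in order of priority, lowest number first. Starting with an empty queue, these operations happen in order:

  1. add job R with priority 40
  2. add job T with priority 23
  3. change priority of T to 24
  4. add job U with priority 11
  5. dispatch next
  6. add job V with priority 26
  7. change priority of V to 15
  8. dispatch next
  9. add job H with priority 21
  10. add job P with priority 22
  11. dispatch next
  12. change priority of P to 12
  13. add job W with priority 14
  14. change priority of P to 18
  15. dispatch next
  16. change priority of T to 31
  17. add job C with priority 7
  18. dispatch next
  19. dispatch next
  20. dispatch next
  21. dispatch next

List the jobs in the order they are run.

add R (priority 40) → {R:40}
add T (priority 23) → {T:23, R:40}
update T to priority 24 → {T:24, R:40}
add U (priority 11) → {U:11, T:24, R:40}
dispatch next → U; now {T:24, R:40}
add V (priority 26) → {T:24, V:26, R:40}
update V to priority 15 → {V:15, T:24, R:40}
dispatch next → V; now {T:24, R:40}
add H (priority 21) → {H:21, T:24, R:40}
add P (priority 22) → {H:21, P:22, T:24, R:40}
dispatch next → H; now {P:22, T:24, R:40}
update P to priority 12 → {P:12, T:24, R:40}
add W (priority 14) → {P:12, W:14, T:24, R:40}
update P to priority 18 → {W:14, P:18, T:24, R:40}
dispatch next → W; now {P:18, T:24, R:40}
update T to priority 31 → {P:18, T:31, R:40}
add C (priority 7) → {C:7, P:18, T:31, R:40}
dispatch next → C; now {P:18, T:31, R:40}
dispatch next → P; now {T:31, R:40}
dispatch next → T; now {R:40}
dispatch next → R; now {}

U, V, H, W, C, P, T, R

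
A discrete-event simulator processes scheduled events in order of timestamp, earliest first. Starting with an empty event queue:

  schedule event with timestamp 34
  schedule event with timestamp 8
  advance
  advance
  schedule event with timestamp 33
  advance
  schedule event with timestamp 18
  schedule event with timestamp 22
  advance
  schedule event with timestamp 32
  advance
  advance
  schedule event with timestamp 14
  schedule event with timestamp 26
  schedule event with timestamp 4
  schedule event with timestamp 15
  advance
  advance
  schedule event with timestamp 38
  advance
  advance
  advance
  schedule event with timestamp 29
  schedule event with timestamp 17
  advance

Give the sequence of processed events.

insert 34 → {34}
insert 8 → {8, 34}
advance → 8; now {34}
advance → 34; now {}
insert 33 → {33}
advance → 33; now {}
insert 18 → {18}
insert 22 → {18, 22}
advance → 18; now {22}
insert 32 → {22, 32}
advance → 22; now {32}
advance → 32; now {}
insert 14 → {14}
insert 26 → {14, 26}
insert 4 → {4, 14, 26}
insert 15 → {4, 14, 15, 26}
advance → 4; now {14, 15, 26}
advance → 14; now {15, 26}
insert 38 → {15, 26, 38}
advance → 15; now {26, 38}
advance → 26; now {38}
advance → 38; now {}
insert 29 → {29}
insert 17 → {17, 29}
advance → 17; now {29}

8, 34, 33, 18, 22, 32, 4, 14, 15, 26, 38, 17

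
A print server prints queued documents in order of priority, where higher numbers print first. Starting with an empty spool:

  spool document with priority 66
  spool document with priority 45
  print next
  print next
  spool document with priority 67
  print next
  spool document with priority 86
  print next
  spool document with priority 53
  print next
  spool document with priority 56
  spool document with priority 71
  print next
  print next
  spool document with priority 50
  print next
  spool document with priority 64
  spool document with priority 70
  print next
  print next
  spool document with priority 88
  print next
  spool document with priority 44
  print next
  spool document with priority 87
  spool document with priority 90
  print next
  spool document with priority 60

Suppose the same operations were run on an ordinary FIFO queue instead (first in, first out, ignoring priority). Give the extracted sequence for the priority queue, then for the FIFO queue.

priority queue: [66, 45, 67, 86, 53, 71, 56, 50, 70, 64, 88, 44, 90]; FIFO queue: 66, 45, 67, 86, 53, 56, 71, 50, 64, 70, 88, 44, 87

insert 66 → {66}
insert 45 → {66, 45}
print next → 66; now {45}
print next → 45; now {}
insert 67 → {67}
print next → 67; now {}
insert 86 → {86}
print next → 86; now {}
insert 53 → {53}
print next → 53; now {}
insert 56 → {56}
insert 71 → {71, 56}
print next → 71; now {56}
print next → 56; now {}
insert 50 → {50}
print next → 50; now {}
insert 64 → {64}
insert 70 → {70, 64}
print next → 70; now {64}
print next → 64; now {}
insert 88 → {88}
print next → 88; now {}
insert 44 → {44}
print next → 44; now {}
insert 87 → {87}
insert 90 → {90, 87}
print next → 90; now {87}
insert 60 → {87, 60}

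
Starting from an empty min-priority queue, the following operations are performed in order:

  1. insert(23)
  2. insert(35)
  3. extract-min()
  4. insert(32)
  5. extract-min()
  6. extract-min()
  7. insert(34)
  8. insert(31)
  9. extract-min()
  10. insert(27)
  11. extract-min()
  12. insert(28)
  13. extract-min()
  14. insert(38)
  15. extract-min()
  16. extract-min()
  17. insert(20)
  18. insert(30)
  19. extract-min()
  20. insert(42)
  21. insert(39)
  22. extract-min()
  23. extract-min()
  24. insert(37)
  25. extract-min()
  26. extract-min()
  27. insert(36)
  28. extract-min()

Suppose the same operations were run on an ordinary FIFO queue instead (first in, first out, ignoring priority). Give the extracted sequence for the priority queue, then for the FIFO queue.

priority queue: [23, 32, 35, 31, 27, 28, 34, 38, 20, 30, 39, 37, 42, 36]; FIFO queue: 23 → 35 → 32 → 34 → 31 → 27 → 28 → 38 → 20 → 30 → 42 → 39 → 37 → 36

insert 23 → {23}
insert 35 → {23, 35}
extract-min → 23; now {35}
insert 32 → {32, 35}
extract-min → 32; now {35}
extract-min → 35; now {}
insert 34 → {34}
insert 31 → {31, 34}
extract-min → 31; now {34}
insert 27 → {27, 34}
extract-min → 27; now {34}
insert 28 → {28, 34}
extract-min → 28; now {34}
insert 38 → {34, 38}
extract-min → 34; now {38}
extract-min → 38; now {}
insert 20 → {20}
insert 30 → {20, 30}
extract-min → 20; now {30}
insert 42 → {30, 42}
insert 39 → {30, 39, 42}
extract-min → 30; now {39, 42}
extract-min → 39; now {42}
insert 37 → {37, 42}
extract-min → 37; now {42}
extract-min → 42; now {}
insert 36 → {36}
extract-min → 36; now {}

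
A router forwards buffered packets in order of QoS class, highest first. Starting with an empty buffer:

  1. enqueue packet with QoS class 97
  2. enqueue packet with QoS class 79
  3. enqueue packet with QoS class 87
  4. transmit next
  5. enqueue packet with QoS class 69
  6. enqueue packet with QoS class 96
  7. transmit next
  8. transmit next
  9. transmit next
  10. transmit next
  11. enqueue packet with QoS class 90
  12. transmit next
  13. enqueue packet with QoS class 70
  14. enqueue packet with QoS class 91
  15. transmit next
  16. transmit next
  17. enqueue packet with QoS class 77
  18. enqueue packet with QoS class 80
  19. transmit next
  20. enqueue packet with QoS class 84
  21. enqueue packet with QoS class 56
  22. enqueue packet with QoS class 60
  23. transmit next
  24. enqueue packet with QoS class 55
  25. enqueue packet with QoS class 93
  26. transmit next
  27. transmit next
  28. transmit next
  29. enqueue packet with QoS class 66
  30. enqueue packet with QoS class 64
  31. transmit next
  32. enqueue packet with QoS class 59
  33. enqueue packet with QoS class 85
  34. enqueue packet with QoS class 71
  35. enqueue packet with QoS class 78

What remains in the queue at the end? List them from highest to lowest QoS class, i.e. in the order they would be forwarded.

85 → 78 → 71 → 64 → 59 → 56 → 55

insert 97 → {97}
insert 79 → {97, 79}
insert 87 → {97, 87, 79}
transmit next → 97; now {87, 79}
insert 69 → {87, 79, 69}
insert 96 → {96, 87, 79, 69}
transmit next → 96; now {87, 79, 69}
transmit next → 87; now {79, 69}
transmit next → 79; now {69}
transmit next → 69; now {}
insert 90 → {90}
transmit next → 90; now {}
insert 70 → {70}
insert 91 → {91, 70}
transmit next → 91; now {70}
transmit next → 70; now {}
insert 77 → {77}
insert 80 → {80, 77}
transmit next → 80; now {77}
insert 84 → {84, 77}
insert 56 → {84, 77, 56}
insert 60 → {84, 77, 60, 56}
transmit next → 84; now {77, 60, 56}
insert 55 → {77, 60, 56, 55}
insert 93 → {93, 77, 60, 56, 55}
transmit next → 93; now {77, 60, 56, 55}
transmit next → 77; now {60, 56, 55}
transmit next → 60; now {56, 55}
insert 66 → {66, 56, 55}
insert 64 → {66, 64, 56, 55}
transmit next → 66; now {64, 56, 55}
insert 59 → {64, 59, 56, 55}
insert 85 → {85, 64, 59, 56, 55}
insert 71 → {85, 71, 64, 59, 56, 55}
insert 78 → {85, 78, 71, 64, 59, 56, 55}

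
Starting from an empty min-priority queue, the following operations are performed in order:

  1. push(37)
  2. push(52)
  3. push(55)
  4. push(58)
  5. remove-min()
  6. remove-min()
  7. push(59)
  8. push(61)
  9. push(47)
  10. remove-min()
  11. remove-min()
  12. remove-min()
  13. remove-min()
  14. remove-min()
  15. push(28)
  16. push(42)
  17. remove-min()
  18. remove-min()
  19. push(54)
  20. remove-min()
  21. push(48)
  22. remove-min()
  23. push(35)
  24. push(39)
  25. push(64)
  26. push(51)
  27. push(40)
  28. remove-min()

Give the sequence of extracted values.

37, 52, 47, 55, 58, 59, 61, 28, 42, 54, 48, 35

insert 37 → {37}
insert 52 → {37, 52}
insert 55 → {37, 52, 55}
insert 58 → {37, 52, 55, 58}
remove-min → 37; now {52, 55, 58}
remove-min → 52; now {55, 58}
insert 59 → {55, 58, 59}
insert 61 → {55, 58, 59, 61}
insert 47 → {47, 55, 58, 59, 61}
remove-min → 47; now {55, 58, 59, 61}
remove-min → 55; now {58, 59, 61}
remove-min → 58; now {59, 61}
remove-min → 59; now {61}
remove-min → 61; now {}
insert 28 → {28}
insert 42 → {28, 42}
remove-min → 28; now {42}
remove-min → 42; now {}
insert 54 → {54}
remove-min → 54; now {}
insert 48 → {48}
remove-min → 48; now {}
insert 35 → {35}
insert 39 → {35, 39}
insert 64 → {35, 39, 64}
insert 51 → {35, 39, 51, 64}
insert 40 → {35, 39, 40, 51, 64}
remove-min → 35; now {39, 40, 51, 64}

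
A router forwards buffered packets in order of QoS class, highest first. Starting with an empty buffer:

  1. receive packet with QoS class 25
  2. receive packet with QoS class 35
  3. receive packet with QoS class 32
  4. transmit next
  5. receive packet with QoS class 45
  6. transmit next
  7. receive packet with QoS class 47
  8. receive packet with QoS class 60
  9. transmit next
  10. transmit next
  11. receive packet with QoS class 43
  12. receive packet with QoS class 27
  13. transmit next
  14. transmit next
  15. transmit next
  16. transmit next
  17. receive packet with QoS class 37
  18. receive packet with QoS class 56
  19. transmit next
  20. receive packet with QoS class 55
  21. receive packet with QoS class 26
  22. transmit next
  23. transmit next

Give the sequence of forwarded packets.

[35, 45, 60, 47, 43, 32, 27, 25, 56, 55, 37]

insert 25 → {25}
insert 35 → {35, 25}
insert 32 → {35, 32, 25}
transmit next → 35; now {32, 25}
insert 45 → {45, 32, 25}
transmit next → 45; now {32, 25}
insert 47 → {47, 32, 25}
insert 60 → {60, 47, 32, 25}
transmit next → 60; now {47, 32, 25}
transmit next → 47; now {32, 25}
insert 43 → {43, 32, 25}
insert 27 → {43, 32, 27, 25}
transmit next → 43; now {32, 27, 25}
transmit next → 32; now {27, 25}
transmit next → 27; now {25}
transmit next → 25; now {}
insert 37 → {37}
insert 56 → {56, 37}
transmit next → 56; now {37}
insert 55 → {55, 37}
insert 26 → {55, 37, 26}
transmit next → 55; now {37, 26}
transmit next → 37; now {26}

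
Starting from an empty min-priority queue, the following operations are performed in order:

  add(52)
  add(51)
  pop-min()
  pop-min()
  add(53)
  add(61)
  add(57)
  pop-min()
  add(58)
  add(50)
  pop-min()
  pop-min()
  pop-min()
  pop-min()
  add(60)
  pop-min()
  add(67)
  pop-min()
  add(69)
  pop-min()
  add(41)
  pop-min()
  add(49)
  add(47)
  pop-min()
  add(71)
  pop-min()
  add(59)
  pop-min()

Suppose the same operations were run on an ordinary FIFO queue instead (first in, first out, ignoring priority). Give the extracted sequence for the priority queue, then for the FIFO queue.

insert 52 → {52}
insert 51 → {51, 52}
pop-min → 51; now {52}
pop-min → 52; now {}
insert 53 → {53}
insert 61 → {53, 61}
insert 57 → {53, 57, 61}
pop-min → 53; now {57, 61}
insert 58 → {57, 58, 61}
insert 50 → {50, 57, 58, 61}
pop-min → 50; now {57, 58, 61}
pop-min → 57; now {58, 61}
pop-min → 58; now {61}
pop-min → 61; now {}
insert 60 → {60}
pop-min → 60; now {}
insert 67 → {67}
pop-min → 67; now {}
insert 69 → {69}
pop-min → 69; now {}
insert 41 → {41}
pop-min → 41; now {}
insert 49 → {49}
insert 47 → {47, 49}
pop-min → 47; now {49}
insert 71 → {49, 71}
pop-min → 49; now {71}
insert 59 → {59, 71}
pop-min → 59; now {71}

priority queue: 51 → 52 → 53 → 50 → 57 → 58 → 61 → 60 → 67 → 69 → 41 → 47 → 49 → 59; FIFO queue: 52 → 51 → 53 → 61 → 57 → 58 → 50 → 60 → 67 → 69 → 41 → 49 → 47 → 71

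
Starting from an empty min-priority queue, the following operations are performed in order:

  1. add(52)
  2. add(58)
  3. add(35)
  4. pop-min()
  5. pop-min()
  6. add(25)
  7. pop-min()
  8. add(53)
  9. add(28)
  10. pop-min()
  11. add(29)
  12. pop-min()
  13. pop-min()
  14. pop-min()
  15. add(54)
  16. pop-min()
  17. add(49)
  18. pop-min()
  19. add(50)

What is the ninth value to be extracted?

49

insert 52 → {52}
insert 58 → {52, 58}
insert 35 → {35, 52, 58}
pop-min → 35; now {52, 58}
pop-min → 52; now {58}
insert 25 → {25, 58}
pop-min → 25; now {58}
insert 53 → {53, 58}
insert 28 → {28, 53, 58}
pop-min → 28; now {53, 58}
insert 29 → {29, 53, 58}
pop-min → 29; now {53, 58}
pop-min → 53; now {58}
pop-min → 58; now {}
insert 54 → {54}
pop-min → 54; now {}
insert 49 → {49}
pop-min → 49; now {}
insert 50 → {50}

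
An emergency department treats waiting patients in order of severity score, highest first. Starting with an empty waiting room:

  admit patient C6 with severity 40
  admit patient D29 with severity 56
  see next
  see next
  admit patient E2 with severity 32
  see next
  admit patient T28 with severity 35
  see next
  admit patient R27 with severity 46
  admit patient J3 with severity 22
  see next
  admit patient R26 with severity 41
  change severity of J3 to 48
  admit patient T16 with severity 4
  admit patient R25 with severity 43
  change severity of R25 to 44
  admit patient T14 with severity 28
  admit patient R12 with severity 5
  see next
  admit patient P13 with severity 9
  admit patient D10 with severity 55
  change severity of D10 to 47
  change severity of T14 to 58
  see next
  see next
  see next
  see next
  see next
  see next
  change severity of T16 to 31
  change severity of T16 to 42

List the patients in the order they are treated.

D29 → C6 → E2 → T28 → R27 → J3 → T14 → D10 → R25 → R26 → P13 → R12

add C6 (severity 40) → {C6:40}
add D29 (severity 56) → {D29:56, C6:40}
see next → D29; now {C6:40}
see next → C6; now {}
add E2 (severity 32) → {E2:32}
see next → E2; now {}
add T28 (severity 35) → {T28:35}
see next → T28; now {}
add R27 (severity 46) → {R27:46}
add J3 (severity 22) → {R27:46, J3:22}
see next → R27; now {J3:22}
add R26 (severity 41) → {R26:41, J3:22}
update J3 to severity 48 → {J3:48, R26:41}
add T16 (severity 4) → {J3:48, R26:41, T16:4}
add R25 (severity 43) → {J3:48, R25:43, R26:41, T16:4}
update R25 to severity 44 → {J3:48, R25:44, R26:41, T16:4}
add T14 (severity 28) → {J3:48, R25:44, R26:41, T14:28, T16:4}
add R12 (severity 5) → {J3:48, R25:44, R26:41, T14:28, R12:5, T16:4}
see next → J3; now {R25:44, R26:41, T14:28, R12:5, T16:4}
add P13 (severity 9) → {R25:44, R26:41, T14:28, P13:9, R12:5, T16:4}
add D10 (severity 55) → {D10:55, R25:44, R26:41, T14:28, P13:9, R12:5, T16:4}
update D10 to severity 47 → {D10:47, R25:44, R26:41, T14:28, P13:9, R12:5, T16:4}
update T14 to severity 58 → {T14:58, D10:47, R25:44, R26:41, P13:9, R12:5, T16:4}
see next → T14; now {D10:47, R25:44, R26:41, P13:9, R12:5, T16:4}
see next → D10; now {R25:44, R26:41, P13:9, R12:5, T16:4}
see next → R25; now {R26:41, P13:9, R12:5, T16:4}
see next → R26; now {P13:9, R12:5, T16:4}
see next → P13; now {R12:5, T16:4}
see next → R12; now {T16:4}
update T16 to severity 31 → {T16:31}
update T16 to severity 42 → {T16:42}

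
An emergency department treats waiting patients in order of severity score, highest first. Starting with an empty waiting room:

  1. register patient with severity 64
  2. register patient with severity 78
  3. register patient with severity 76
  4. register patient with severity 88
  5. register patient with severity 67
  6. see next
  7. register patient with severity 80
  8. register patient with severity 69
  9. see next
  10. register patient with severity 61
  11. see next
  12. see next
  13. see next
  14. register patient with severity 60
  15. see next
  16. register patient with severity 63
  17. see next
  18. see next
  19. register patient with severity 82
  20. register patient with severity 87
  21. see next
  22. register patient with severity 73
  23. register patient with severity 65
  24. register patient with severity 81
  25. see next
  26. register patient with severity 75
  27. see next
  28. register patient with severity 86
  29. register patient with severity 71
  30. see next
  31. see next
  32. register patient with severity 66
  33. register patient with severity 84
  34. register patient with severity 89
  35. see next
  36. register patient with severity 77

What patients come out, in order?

88, 80, 78, 76, 69, 67, 64, 63, 87, 82, 81, 86, 75, 89

insert 64 → {64}
insert 78 → {78, 64}
insert 76 → {78, 76, 64}
insert 88 → {88, 78, 76, 64}
insert 67 → {88, 78, 76, 67, 64}
see next → 88; now {78, 76, 67, 64}
insert 80 → {80, 78, 76, 67, 64}
insert 69 → {80, 78, 76, 69, 67, 64}
see next → 80; now {78, 76, 69, 67, 64}
insert 61 → {78, 76, 69, 67, 64, 61}
see next → 78; now {76, 69, 67, 64, 61}
see next → 76; now {69, 67, 64, 61}
see next → 69; now {67, 64, 61}
insert 60 → {67, 64, 61, 60}
see next → 67; now {64, 61, 60}
insert 63 → {64, 63, 61, 60}
see next → 64; now {63, 61, 60}
see next → 63; now {61, 60}
insert 82 → {82, 61, 60}
insert 87 → {87, 82, 61, 60}
see next → 87; now {82, 61, 60}
insert 73 → {82, 73, 61, 60}
insert 65 → {82, 73, 65, 61, 60}
insert 81 → {82, 81, 73, 65, 61, 60}
see next → 82; now {81, 73, 65, 61, 60}
insert 75 → {81, 75, 73, 65, 61, 60}
see next → 81; now {75, 73, 65, 61, 60}
insert 86 → {86, 75, 73, 65, 61, 60}
insert 71 → {86, 75, 73, 71, 65, 61, 60}
see next → 86; now {75, 73, 71, 65, 61, 60}
see next → 75; now {73, 71, 65, 61, 60}
insert 66 → {73, 71, 66, 65, 61, 60}
insert 84 → {84, 73, 71, 66, 65, 61, 60}
insert 89 → {89, 84, 73, 71, 66, 65, 61, 60}
see next → 89; now {84, 73, 71, 66, 65, 61, 60}
insert 77 → {84, 77, 73, 71, 66, 65, 61, 60}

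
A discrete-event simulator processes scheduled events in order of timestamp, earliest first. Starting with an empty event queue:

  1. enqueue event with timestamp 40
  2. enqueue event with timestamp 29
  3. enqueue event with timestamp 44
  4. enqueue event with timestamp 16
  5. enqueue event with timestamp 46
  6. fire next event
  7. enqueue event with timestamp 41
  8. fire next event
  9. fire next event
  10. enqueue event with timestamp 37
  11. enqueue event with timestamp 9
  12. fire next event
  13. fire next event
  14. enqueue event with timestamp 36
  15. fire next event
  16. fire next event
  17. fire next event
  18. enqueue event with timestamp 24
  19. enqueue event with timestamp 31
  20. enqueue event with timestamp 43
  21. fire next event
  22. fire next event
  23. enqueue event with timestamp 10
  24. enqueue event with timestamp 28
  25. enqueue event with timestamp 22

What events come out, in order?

16 → 29 → 40 → 9 → 37 → 36 → 41 → 44 → 24 → 31

insert 40 → {40}
insert 29 → {29, 40}
insert 44 → {29, 40, 44}
insert 16 → {16, 29, 40, 44}
insert 46 → {16, 29, 40, 44, 46}
fire next event → 16; now {29, 40, 44, 46}
insert 41 → {29, 40, 41, 44, 46}
fire next event → 29; now {40, 41, 44, 46}
fire next event → 40; now {41, 44, 46}
insert 37 → {37, 41, 44, 46}
insert 9 → {9, 37, 41, 44, 46}
fire next event → 9; now {37, 41, 44, 46}
fire next event → 37; now {41, 44, 46}
insert 36 → {36, 41, 44, 46}
fire next event → 36; now {41, 44, 46}
fire next event → 41; now {44, 46}
fire next event → 44; now {46}
insert 24 → {24, 46}
insert 31 → {24, 31, 46}
insert 43 → {24, 31, 43, 46}
fire next event → 24; now {31, 43, 46}
fire next event → 31; now {43, 46}
insert 10 → {10, 43, 46}
insert 28 → {10, 28, 43, 46}
insert 22 → {10, 22, 28, 43, 46}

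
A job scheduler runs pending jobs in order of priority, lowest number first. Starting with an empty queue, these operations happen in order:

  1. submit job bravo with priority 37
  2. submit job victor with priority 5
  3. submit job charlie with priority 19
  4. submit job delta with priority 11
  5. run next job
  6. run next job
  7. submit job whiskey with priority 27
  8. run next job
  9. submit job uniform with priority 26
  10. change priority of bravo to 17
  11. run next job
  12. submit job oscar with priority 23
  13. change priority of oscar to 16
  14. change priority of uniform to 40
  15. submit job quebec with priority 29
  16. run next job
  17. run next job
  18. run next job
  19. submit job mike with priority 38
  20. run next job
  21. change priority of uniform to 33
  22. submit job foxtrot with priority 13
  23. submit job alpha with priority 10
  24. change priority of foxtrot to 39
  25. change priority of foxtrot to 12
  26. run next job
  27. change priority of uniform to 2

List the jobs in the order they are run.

[victor, delta, charlie, bravo, oscar, whiskey, quebec, mike, alpha]

add bravo (priority 37) → {bravo:37}
add victor (priority 5) → {victor:5, bravo:37}
add charlie (priority 19) → {victor:5, charlie:19, bravo:37}
add delta (priority 11) → {victor:5, delta:11, charlie:19, bravo:37}
run next job → victor; now {delta:11, charlie:19, bravo:37}
run next job → delta; now {charlie:19, bravo:37}
add whiskey (priority 27) → {charlie:19, whiskey:27, bravo:37}
run next job → charlie; now {whiskey:27, bravo:37}
add uniform (priority 26) → {uniform:26, whiskey:27, bravo:37}
update bravo to priority 17 → {bravo:17, uniform:26, whiskey:27}
run next job → bravo; now {uniform:26, whiskey:27}
add oscar (priority 23) → {oscar:23, uniform:26, whiskey:27}
update oscar to priority 16 → {oscar:16, uniform:26, whiskey:27}
update uniform to priority 40 → {oscar:16, whiskey:27, uniform:40}
add quebec (priority 29) → {oscar:16, whiskey:27, quebec:29, uniform:40}
run next job → oscar; now {whiskey:27, quebec:29, uniform:40}
run next job → whiskey; now {quebec:29, uniform:40}
run next job → quebec; now {uniform:40}
add mike (priority 38) → {mike:38, uniform:40}
run next job → mike; now {uniform:40}
update uniform to priority 33 → {uniform:33}
add foxtrot (priority 13) → {foxtrot:13, uniform:33}
add alpha (priority 10) → {alpha:10, foxtrot:13, uniform:33}
update foxtrot to priority 39 → {alpha:10, uniform:33, foxtrot:39}
update foxtrot to priority 12 → {alpha:10, foxtrot:12, uniform:33}
run next job → alpha; now {foxtrot:12, uniform:33}
update uniform to priority 2 → {uniform:2, foxtrot:12}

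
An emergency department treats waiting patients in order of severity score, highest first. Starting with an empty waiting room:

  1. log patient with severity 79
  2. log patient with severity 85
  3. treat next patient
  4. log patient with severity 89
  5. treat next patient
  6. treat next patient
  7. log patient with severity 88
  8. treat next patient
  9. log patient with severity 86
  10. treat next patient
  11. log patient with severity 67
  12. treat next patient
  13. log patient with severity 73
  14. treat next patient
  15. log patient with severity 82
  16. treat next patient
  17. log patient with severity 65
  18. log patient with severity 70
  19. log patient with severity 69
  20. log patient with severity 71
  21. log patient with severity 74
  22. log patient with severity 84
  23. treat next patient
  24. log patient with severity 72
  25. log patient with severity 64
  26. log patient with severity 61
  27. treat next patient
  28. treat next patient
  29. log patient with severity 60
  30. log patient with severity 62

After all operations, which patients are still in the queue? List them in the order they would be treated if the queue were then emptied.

71 → 70 → 69 → 65 → 64 → 62 → 61 → 60

insert 79 → {79}
insert 85 → {85, 79}
treat next patient → 85; now {79}
insert 89 → {89, 79}
treat next patient → 89; now {79}
treat next patient → 79; now {}
insert 88 → {88}
treat next patient → 88; now {}
insert 86 → {86}
treat next patient → 86; now {}
insert 67 → {67}
treat next patient → 67; now {}
insert 73 → {73}
treat next patient → 73; now {}
insert 82 → {82}
treat next patient → 82; now {}
insert 65 → {65}
insert 70 → {70, 65}
insert 69 → {70, 69, 65}
insert 71 → {71, 70, 69, 65}
insert 74 → {74, 71, 70, 69, 65}
insert 84 → {84, 74, 71, 70, 69, 65}
treat next patient → 84; now {74, 71, 70, 69, 65}
insert 72 → {74, 72, 71, 70, 69, 65}
insert 64 → {74, 72, 71, 70, 69, 65, 64}
insert 61 → {74, 72, 71, 70, 69, 65, 64, 61}
treat next patient → 74; now {72, 71, 70, 69, 65, 64, 61}
treat next patient → 72; now {71, 70, 69, 65, 64, 61}
insert 60 → {71, 70, 69, 65, 64, 61, 60}
insert 62 → {71, 70, 69, 65, 64, 62, 61, 60}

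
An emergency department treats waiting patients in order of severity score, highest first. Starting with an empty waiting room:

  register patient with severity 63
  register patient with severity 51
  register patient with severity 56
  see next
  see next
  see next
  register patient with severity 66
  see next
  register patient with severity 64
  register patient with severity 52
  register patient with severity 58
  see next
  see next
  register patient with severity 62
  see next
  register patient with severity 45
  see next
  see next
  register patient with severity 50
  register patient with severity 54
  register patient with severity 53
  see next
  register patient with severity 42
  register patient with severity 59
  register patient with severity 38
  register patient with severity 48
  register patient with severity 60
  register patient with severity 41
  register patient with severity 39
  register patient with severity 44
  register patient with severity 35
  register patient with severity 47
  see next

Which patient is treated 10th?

54

insert 63 → {63}
insert 51 → {63, 51}
insert 56 → {63, 56, 51}
see next → 63; now {56, 51}
see next → 56; now {51}
see next → 51; now {}
insert 66 → {66}
see next → 66; now {}
insert 64 → {64}
insert 52 → {64, 52}
insert 58 → {64, 58, 52}
see next → 64; now {58, 52}
see next → 58; now {52}
insert 62 → {62, 52}
see next → 62; now {52}
insert 45 → {52, 45}
see next → 52; now {45}
see next → 45; now {}
insert 50 → {50}
insert 54 → {54, 50}
insert 53 → {54, 53, 50}
see next → 54; now {53, 50}
insert 42 → {53, 50, 42}
insert 59 → {59, 53, 50, 42}
insert 38 → {59, 53, 50, 42, 38}
insert 48 → {59, 53, 50, 48, 42, 38}
insert 60 → {60, 59, 53, 50, 48, 42, 38}
insert 41 → {60, 59, 53, 50, 48, 42, 41, 38}
insert 39 → {60, 59, 53, 50, 48, 42, 41, 39, 38}
insert 44 → {60, 59, 53, 50, 48, 44, 42, 41, 39, 38}
insert 35 → {60, 59, 53, 50, 48, 44, 42, 41, 39, 38, 35}
insert 47 → {60, 59, 53, 50, 48, 47, 44, 42, 41, 39, 38, 35}
see next → 60; now {59, 53, 50, 48, 47, 44, 42, 41, 39, 38, 35}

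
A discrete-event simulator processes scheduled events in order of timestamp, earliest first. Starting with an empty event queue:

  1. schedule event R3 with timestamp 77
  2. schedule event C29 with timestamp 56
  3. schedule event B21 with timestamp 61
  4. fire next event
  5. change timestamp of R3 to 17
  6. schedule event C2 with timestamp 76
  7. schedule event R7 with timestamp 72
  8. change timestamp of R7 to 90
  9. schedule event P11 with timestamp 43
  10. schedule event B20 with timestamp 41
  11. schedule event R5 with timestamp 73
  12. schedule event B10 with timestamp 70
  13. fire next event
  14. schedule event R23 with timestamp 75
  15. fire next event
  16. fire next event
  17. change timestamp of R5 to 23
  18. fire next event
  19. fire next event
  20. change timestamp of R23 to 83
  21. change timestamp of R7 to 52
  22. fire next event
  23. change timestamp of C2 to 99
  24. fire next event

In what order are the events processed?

[C29, R3, B20, P11, R5, B21, R7, B10]

add R3 (timestamp 77) → {R3:77}
add C29 (timestamp 56) → {C29:56, R3:77}
add B21 (timestamp 61) → {C29:56, B21:61, R3:77}
fire next event → C29; now {B21:61, R3:77}
update R3 to timestamp 17 → {R3:17, B21:61}
add C2 (timestamp 76) → {R3:17, B21:61, C2:76}
add R7 (timestamp 72) → {R3:17, B21:61, R7:72, C2:76}
update R7 to timestamp 90 → {R3:17, B21:61, C2:76, R7:90}
add P11 (timestamp 43) → {R3:17, P11:43, B21:61, C2:76, R7:90}
add B20 (timestamp 41) → {R3:17, B20:41, P11:43, B21:61, C2:76, R7:90}
add R5 (timestamp 73) → {R3:17, B20:41, P11:43, B21:61, R5:73, C2:76, R7:90}
add B10 (timestamp 70) → {R3:17, B20:41, P11:43, B21:61, B10:70, R5:73, C2:76, R7:90}
fire next event → R3; now {B20:41, P11:43, B21:61, B10:70, R5:73, C2:76, R7:90}
add R23 (timestamp 75) → {B20:41, P11:43, B21:61, B10:70, R5:73, R23:75, C2:76, R7:90}
fire next event → B20; now {P11:43, B21:61, B10:70, R5:73, R23:75, C2:76, R7:90}
fire next event → P11; now {B21:61, B10:70, R5:73, R23:75, C2:76, R7:90}
update R5 to timestamp 23 → {R5:23, B21:61, B10:70, R23:75, C2:76, R7:90}
fire next event → R5; now {B21:61, B10:70, R23:75, C2:76, R7:90}
fire next event → B21; now {B10:70, R23:75, C2:76, R7:90}
update R23 to timestamp 83 → {B10:70, C2:76, R23:83, R7:90}
update R7 to timestamp 52 → {R7:52, B10:70, C2:76, R23:83}
fire next event → R7; now {B10:70, C2:76, R23:83}
update C2 to timestamp 99 → {B10:70, R23:83, C2:99}
fire next event → B10; now {R23:83, C2:99}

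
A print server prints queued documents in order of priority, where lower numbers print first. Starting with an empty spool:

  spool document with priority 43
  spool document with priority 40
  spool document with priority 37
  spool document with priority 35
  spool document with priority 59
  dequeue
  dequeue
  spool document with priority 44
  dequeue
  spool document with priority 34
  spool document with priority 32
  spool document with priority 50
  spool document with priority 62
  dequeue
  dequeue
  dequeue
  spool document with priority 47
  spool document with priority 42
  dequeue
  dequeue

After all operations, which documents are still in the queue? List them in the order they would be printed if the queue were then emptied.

insert 43 → {43}
insert 40 → {40, 43}
insert 37 → {37, 40, 43}
insert 35 → {35, 37, 40, 43}
insert 59 → {35, 37, 40, 43, 59}
dequeue → 35; now {37, 40, 43, 59}
dequeue → 37; now {40, 43, 59}
insert 44 → {40, 43, 44, 59}
dequeue → 40; now {43, 44, 59}
insert 34 → {34, 43, 44, 59}
insert 32 → {32, 34, 43, 44, 59}
insert 50 → {32, 34, 43, 44, 50, 59}
insert 62 → {32, 34, 43, 44, 50, 59, 62}
dequeue → 32; now {34, 43, 44, 50, 59, 62}
dequeue → 34; now {43, 44, 50, 59, 62}
dequeue → 43; now {44, 50, 59, 62}
insert 47 → {44, 47, 50, 59, 62}
insert 42 → {42, 44, 47, 50, 59, 62}
dequeue → 42; now {44, 47, 50, 59, 62}
dequeue → 44; now {47, 50, 59, 62}

47 → 50 → 59 → 62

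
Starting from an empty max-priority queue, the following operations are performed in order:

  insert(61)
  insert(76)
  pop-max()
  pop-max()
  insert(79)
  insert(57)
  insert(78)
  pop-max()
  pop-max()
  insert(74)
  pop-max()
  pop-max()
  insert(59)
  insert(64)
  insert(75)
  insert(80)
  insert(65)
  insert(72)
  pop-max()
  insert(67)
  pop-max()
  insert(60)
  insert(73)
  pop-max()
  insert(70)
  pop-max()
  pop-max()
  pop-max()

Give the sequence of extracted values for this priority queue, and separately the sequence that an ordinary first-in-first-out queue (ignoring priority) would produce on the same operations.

priority queue: 76 → 61 → 79 → 78 → 74 → 57 → 80 → 75 → 73 → 72 → 70 → 67; FIFO queue: 61, 76, 79, 57, 78, 74, 59, 64, 75, 80, 65, 72

insert 61 → {61}
insert 76 → {76, 61}
pop-max → 76; now {61}
pop-max → 61; now {}
insert 79 → {79}
insert 57 → {79, 57}
insert 78 → {79, 78, 57}
pop-max → 79; now {78, 57}
pop-max → 78; now {57}
insert 74 → {74, 57}
pop-max → 74; now {57}
pop-max → 57; now {}
insert 59 → {59}
insert 64 → {64, 59}
insert 75 → {75, 64, 59}
insert 80 → {80, 75, 64, 59}
insert 65 → {80, 75, 65, 64, 59}
insert 72 → {80, 75, 72, 65, 64, 59}
pop-max → 80; now {75, 72, 65, 64, 59}
insert 67 → {75, 72, 67, 65, 64, 59}
pop-max → 75; now {72, 67, 65, 64, 59}
insert 60 → {72, 67, 65, 64, 60, 59}
insert 73 → {73, 72, 67, 65, 64, 60, 59}
pop-max → 73; now {72, 67, 65, 64, 60, 59}
insert 70 → {72, 70, 67, 65, 64, 60, 59}
pop-max → 72; now {70, 67, 65, 64, 60, 59}
pop-max → 70; now {67, 65, 64, 60, 59}
pop-max → 67; now {65, 64, 60, 59}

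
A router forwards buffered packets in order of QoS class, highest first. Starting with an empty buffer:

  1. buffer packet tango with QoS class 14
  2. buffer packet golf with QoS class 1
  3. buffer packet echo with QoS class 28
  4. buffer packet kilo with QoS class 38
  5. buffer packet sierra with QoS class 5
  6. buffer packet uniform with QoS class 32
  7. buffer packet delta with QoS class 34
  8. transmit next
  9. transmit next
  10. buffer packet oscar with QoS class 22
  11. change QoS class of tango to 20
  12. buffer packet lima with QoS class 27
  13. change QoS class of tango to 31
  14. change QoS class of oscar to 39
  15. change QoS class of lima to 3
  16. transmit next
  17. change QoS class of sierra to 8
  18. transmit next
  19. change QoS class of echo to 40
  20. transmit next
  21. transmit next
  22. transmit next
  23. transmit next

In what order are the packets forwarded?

add tango (QoS class 14) → {tango:14}
add golf (QoS class 1) → {tango:14, golf:1}
add echo (QoS class 28) → {echo:28, tango:14, golf:1}
add kilo (QoS class 38) → {kilo:38, echo:28, tango:14, golf:1}
add sierra (QoS class 5) → {kilo:38, echo:28, tango:14, sierra:5, golf:1}
add uniform (QoS class 32) → {kilo:38, uniform:32, echo:28, tango:14, sierra:5, golf:1}
add delta (QoS class 34) → {kilo:38, delta:34, uniform:32, echo:28, tango:14, sierra:5, golf:1}
transmit next → kilo; now {delta:34, uniform:32, echo:28, tango:14, sierra:5, golf:1}
transmit next → delta; now {uniform:32, echo:28, tango:14, sierra:5, golf:1}
add oscar (QoS class 22) → {uniform:32, echo:28, oscar:22, tango:14, sierra:5, golf:1}
update tango to QoS class 20 → {uniform:32, echo:28, oscar:22, tango:20, sierra:5, golf:1}
add lima (QoS class 27) → {uniform:32, echo:28, lima:27, oscar:22, tango:20, sierra:5, golf:1}
update tango to QoS class 31 → {uniform:32, tango:31, echo:28, lima:27, oscar:22, sierra:5, golf:1}
update oscar to QoS class 39 → {oscar:39, uniform:32, tango:31, echo:28, lima:27, sierra:5, golf:1}
update lima to QoS class 3 → {oscar:39, uniform:32, tango:31, echo:28, sierra:5, lima:3, golf:1}
transmit next → oscar; now {uniform:32, tango:31, echo:28, sierra:5, lima:3, golf:1}
update sierra to QoS class 8 → {uniform:32, tango:31, echo:28, sierra:8, lima:3, golf:1}
transmit next → uniform; now {tango:31, echo:28, sierra:8, lima:3, golf:1}
update echo to QoS class 40 → {echo:40, tango:31, sierra:8, lima:3, golf:1}
transmit next → echo; now {tango:31, sierra:8, lima:3, golf:1}
transmit next → tango; now {sierra:8, lima:3, golf:1}
transmit next → sierra; now {lima:3, golf:1}
transmit next → lima; now {golf:1}

[kilo, delta, oscar, uniform, echo, tango, sierra, lima]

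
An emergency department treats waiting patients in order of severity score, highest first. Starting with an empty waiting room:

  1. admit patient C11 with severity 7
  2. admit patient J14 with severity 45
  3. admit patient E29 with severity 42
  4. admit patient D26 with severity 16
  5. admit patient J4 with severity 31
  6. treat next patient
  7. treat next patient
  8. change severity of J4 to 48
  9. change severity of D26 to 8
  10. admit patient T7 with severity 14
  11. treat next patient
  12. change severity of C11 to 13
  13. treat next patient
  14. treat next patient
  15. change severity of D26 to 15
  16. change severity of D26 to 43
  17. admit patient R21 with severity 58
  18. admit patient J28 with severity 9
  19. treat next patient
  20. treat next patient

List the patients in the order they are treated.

add C11 (severity 7) → {C11:7}
add J14 (severity 45) → {J14:45, C11:7}
add E29 (severity 42) → {J14:45, E29:42, C11:7}
add D26 (severity 16) → {J14:45, E29:42, D26:16, C11:7}
add J4 (severity 31) → {J14:45, E29:42, J4:31, D26:16, C11:7}
treat next patient → J14; now {E29:42, J4:31, D26:16, C11:7}
treat next patient → E29; now {J4:31, D26:16, C11:7}
update J4 to severity 48 → {J4:48, D26:16, C11:7}
update D26 to severity 8 → {J4:48, D26:8, C11:7}
add T7 (severity 14) → {J4:48, T7:14, D26:8, C11:7}
treat next patient → J4; now {T7:14, D26:8, C11:7}
update C11 to severity 13 → {T7:14, C11:13, D26:8}
treat next patient → T7; now {C11:13, D26:8}
treat next patient → C11; now {D26:8}
update D26 to severity 15 → {D26:15}
update D26 to severity 43 → {D26:43}
add R21 (severity 58) → {R21:58, D26:43}
add J28 (severity 9) → {R21:58, D26:43, J28:9}
treat next patient → R21; now {D26:43, J28:9}
treat next patient → D26; now {J28:9}

[J14, E29, J4, T7, C11, R21, D26]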